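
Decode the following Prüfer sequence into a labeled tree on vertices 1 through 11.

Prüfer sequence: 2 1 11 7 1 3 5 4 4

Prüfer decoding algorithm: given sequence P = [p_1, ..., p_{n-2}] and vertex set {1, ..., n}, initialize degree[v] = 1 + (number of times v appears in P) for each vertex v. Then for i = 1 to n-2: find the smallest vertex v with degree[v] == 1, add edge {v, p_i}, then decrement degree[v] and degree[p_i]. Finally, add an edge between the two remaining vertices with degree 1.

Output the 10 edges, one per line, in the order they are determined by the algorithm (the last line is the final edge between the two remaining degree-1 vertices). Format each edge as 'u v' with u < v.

Initial degrees: {1:3, 2:2, 3:2, 4:3, 5:2, 6:1, 7:2, 8:1, 9:1, 10:1, 11:2}
Step 1: smallest deg-1 vertex = 6, p_1 = 2. Add edge {2,6}. Now deg[6]=0, deg[2]=1.
Step 2: smallest deg-1 vertex = 2, p_2 = 1. Add edge {1,2}. Now deg[2]=0, deg[1]=2.
Step 3: smallest deg-1 vertex = 8, p_3 = 11. Add edge {8,11}. Now deg[8]=0, deg[11]=1.
Step 4: smallest deg-1 vertex = 9, p_4 = 7. Add edge {7,9}. Now deg[9]=0, deg[7]=1.
Step 5: smallest deg-1 vertex = 7, p_5 = 1. Add edge {1,7}. Now deg[7]=0, deg[1]=1.
Step 6: smallest deg-1 vertex = 1, p_6 = 3. Add edge {1,3}. Now deg[1]=0, deg[3]=1.
Step 7: smallest deg-1 vertex = 3, p_7 = 5. Add edge {3,5}. Now deg[3]=0, deg[5]=1.
Step 8: smallest deg-1 vertex = 5, p_8 = 4. Add edge {4,5}. Now deg[5]=0, deg[4]=2.
Step 9: smallest deg-1 vertex = 10, p_9 = 4. Add edge {4,10}. Now deg[10]=0, deg[4]=1.
Final: two remaining deg-1 vertices are 4, 11. Add edge {4,11}.

Answer: 2 6
1 2
8 11
7 9
1 7
1 3
3 5
4 5
4 10
4 11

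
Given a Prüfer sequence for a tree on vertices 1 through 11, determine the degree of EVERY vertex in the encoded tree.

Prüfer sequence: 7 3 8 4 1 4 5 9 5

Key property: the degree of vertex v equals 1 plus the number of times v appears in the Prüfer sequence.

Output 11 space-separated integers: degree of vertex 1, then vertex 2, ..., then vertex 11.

Answer: 2 1 2 3 3 1 2 2 2 1 1

Derivation:
p_1 = 7: count[7] becomes 1
p_2 = 3: count[3] becomes 1
p_3 = 8: count[8] becomes 1
p_4 = 4: count[4] becomes 1
p_5 = 1: count[1] becomes 1
p_6 = 4: count[4] becomes 2
p_7 = 5: count[5] becomes 1
p_8 = 9: count[9] becomes 1
p_9 = 5: count[5] becomes 2
Degrees (1 + count): deg[1]=1+1=2, deg[2]=1+0=1, deg[3]=1+1=2, deg[4]=1+2=3, deg[5]=1+2=3, deg[6]=1+0=1, deg[7]=1+1=2, deg[8]=1+1=2, deg[9]=1+1=2, deg[10]=1+0=1, deg[11]=1+0=1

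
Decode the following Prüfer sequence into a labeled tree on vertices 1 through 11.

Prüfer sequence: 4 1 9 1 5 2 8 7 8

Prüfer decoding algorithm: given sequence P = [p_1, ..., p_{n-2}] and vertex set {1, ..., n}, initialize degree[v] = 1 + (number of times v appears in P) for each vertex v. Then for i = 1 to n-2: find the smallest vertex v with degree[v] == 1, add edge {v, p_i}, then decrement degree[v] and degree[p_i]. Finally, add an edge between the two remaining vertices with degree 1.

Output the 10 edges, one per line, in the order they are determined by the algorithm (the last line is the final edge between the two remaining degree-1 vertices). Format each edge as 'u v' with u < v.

Answer: 3 4
1 4
6 9
1 9
1 5
2 5
2 8
7 10
7 8
8 11

Derivation:
Initial degrees: {1:3, 2:2, 3:1, 4:2, 5:2, 6:1, 7:2, 8:3, 9:2, 10:1, 11:1}
Step 1: smallest deg-1 vertex = 3, p_1 = 4. Add edge {3,4}. Now deg[3]=0, deg[4]=1.
Step 2: smallest deg-1 vertex = 4, p_2 = 1. Add edge {1,4}. Now deg[4]=0, deg[1]=2.
Step 3: smallest deg-1 vertex = 6, p_3 = 9. Add edge {6,9}. Now deg[6]=0, deg[9]=1.
Step 4: smallest deg-1 vertex = 9, p_4 = 1. Add edge {1,9}. Now deg[9]=0, deg[1]=1.
Step 5: smallest deg-1 vertex = 1, p_5 = 5. Add edge {1,5}. Now deg[1]=0, deg[5]=1.
Step 6: smallest deg-1 vertex = 5, p_6 = 2. Add edge {2,5}. Now deg[5]=0, deg[2]=1.
Step 7: smallest deg-1 vertex = 2, p_7 = 8. Add edge {2,8}. Now deg[2]=0, deg[8]=2.
Step 8: smallest deg-1 vertex = 10, p_8 = 7. Add edge {7,10}. Now deg[10]=0, deg[7]=1.
Step 9: smallest deg-1 vertex = 7, p_9 = 8. Add edge {7,8}. Now deg[7]=0, deg[8]=1.
Final: two remaining deg-1 vertices are 8, 11. Add edge {8,11}.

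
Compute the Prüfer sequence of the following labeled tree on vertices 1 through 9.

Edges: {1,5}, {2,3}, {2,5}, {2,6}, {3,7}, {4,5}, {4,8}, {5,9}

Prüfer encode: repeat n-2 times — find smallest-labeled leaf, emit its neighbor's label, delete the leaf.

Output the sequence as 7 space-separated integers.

Step 1: leaves = {1,6,7,8,9}. Remove smallest leaf 1, emit neighbor 5.
Step 2: leaves = {6,7,8,9}. Remove smallest leaf 6, emit neighbor 2.
Step 3: leaves = {7,8,9}. Remove smallest leaf 7, emit neighbor 3.
Step 4: leaves = {3,8,9}. Remove smallest leaf 3, emit neighbor 2.
Step 5: leaves = {2,8,9}. Remove smallest leaf 2, emit neighbor 5.
Step 6: leaves = {8,9}. Remove smallest leaf 8, emit neighbor 4.
Step 7: leaves = {4,9}. Remove smallest leaf 4, emit neighbor 5.
Done: 2 vertices remain (5, 9). Sequence = [5 2 3 2 5 4 5]

Answer: 5 2 3 2 5 4 5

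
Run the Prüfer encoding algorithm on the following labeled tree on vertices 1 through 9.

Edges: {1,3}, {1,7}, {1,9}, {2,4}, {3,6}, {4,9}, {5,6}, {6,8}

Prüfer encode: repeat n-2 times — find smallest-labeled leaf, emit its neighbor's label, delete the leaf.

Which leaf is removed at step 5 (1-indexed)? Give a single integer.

Step 1: current leaves = {2,5,7,8}. Remove leaf 2 (neighbor: 4).
Step 2: current leaves = {4,5,7,8}. Remove leaf 4 (neighbor: 9).
Step 3: current leaves = {5,7,8,9}. Remove leaf 5 (neighbor: 6).
Step 4: current leaves = {7,8,9}. Remove leaf 7 (neighbor: 1).
Step 5: current leaves = {8,9}. Remove leaf 8 (neighbor: 6).

Answer: 8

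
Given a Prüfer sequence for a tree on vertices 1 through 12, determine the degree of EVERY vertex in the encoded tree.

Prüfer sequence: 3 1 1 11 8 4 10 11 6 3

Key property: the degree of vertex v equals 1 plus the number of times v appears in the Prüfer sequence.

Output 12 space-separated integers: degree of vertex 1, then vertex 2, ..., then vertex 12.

Answer: 3 1 3 2 1 2 1 2 1 2 3 1

Derivation:
p_1 = 3: count[3] becomes 1
p_2 = 1: count[1] becomes 1
p_3 = 1: count[1] becomes 2
p_4 = 11: count[11] becomes 1
p_5 = 8: count[8] becomes 1
p_6 = 4: count[4] becomes 1
p_7 = 10: count[10] becomes 1
p_8 = 11: count[11] becomes 2
p_9 = 6: count[6] becomes 1
p_10 = 3: count[3] becomes 2
Degrees (1 + count): deg[1]=1+2=3, deg[2]=1+0=1, deg[3]=1+2=3, deg[4]=1+1=2, deg[5]=1+0=1, deg[6]=1+1=2, deg[7]=1+0=1, deg[8]=1+1=2, deg[9]=1+0=1, deg[10]=1+1=2, deg[11]=1+2=3, deg[12]=1+0=1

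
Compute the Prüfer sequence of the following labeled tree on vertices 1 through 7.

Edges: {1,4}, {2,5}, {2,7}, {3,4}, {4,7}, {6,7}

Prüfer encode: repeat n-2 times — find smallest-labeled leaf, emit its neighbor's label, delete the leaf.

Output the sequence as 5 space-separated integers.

Answer: 4 4 7 2 7

Derivation:
Step 1: leaves = {1,3,5,6}. Remove smallest leaf 1, emit neighbor 4.
Step 2: leaves = {3,5,6}. Remove smallest leaf 3, emit neighbor 4.
Step 3: leaves = {4,5,6}. Remove smallest leaf 4, emit neighbor 7.
Step 4: leaves = {5,6}. Remove smallest leaf 5, emit neighbor 2.
Step 5: leaves = {2,6}. Remove smallest leaf 2, emit neighbor 7.
Done: 2 vertices remain (6, 7). Sequence = [4 4 7 2 7]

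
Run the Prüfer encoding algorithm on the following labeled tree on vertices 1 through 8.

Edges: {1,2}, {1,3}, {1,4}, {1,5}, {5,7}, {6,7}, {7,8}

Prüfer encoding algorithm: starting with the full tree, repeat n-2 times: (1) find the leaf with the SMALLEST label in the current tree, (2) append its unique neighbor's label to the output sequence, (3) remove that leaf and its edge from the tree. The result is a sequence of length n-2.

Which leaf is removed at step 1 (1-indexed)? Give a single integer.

Step 1: current leaves = {2,3,4,6,8}. Remove leaf 2 (neighbor: 1).

Answer: 2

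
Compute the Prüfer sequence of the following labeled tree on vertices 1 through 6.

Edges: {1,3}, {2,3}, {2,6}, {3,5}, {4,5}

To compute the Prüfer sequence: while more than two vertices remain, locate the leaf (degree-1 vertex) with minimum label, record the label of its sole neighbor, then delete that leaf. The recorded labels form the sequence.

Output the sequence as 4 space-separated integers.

Step 1: leaves = {1,4,6}. Remove smallest leaf 1, emit neighbor 3.
Step 2: leaves = {4,6}. Remove smallest leaf 4, emit neighbor 5.
Step 3: leaves = {5,6}. Remove smallest leaf 5, emit neighbor 3.
Step 4: leaves = {3,6}. Remove smallest leaf 3, emit neighbor 2.
Done: 2 vertices remain (2, 6). Sequence = [3 5 3 2]

Answer: 3 5 3 2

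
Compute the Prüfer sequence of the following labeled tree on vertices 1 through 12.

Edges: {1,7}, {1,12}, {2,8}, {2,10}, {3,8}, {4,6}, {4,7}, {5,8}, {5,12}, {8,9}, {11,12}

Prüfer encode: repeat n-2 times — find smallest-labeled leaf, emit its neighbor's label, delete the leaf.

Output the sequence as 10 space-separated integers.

Answer: 8 4 7 1 12 8 2 8 5 12

Derivation:
Step 1: leaves = {3,6,9,10,11}. Remove smallest leaf 3, emit neighbor 8.
Step 2: leaves = {6,9,10,11}. Remove smallest leaf 6, emit neighbor 4.
Step 3: leaves = {4,9,10,11}. Remove smallest leaf 4, emit neighbor 7.
Step 4: leaves = {7,9,10,11}. Remove smallest leaf 7, emit neighbor 1.
Step 5: leaves = {1,9,10,11}. Remove smallest leaf 1, emit neighbor 12.
Step 6: leaves = {9,10,11}. Remove smallest leaf 9, emit neighbor 8.
Step 7: leaves = {10,11}. Remove smallest leaf 10, emit neighbor 2.
Step 8: leaves = {2,11}. Remove smallest leaf 2, emit neighbor 8.
Step 9: leaves = {8,11}. Remove smallest leaf 8, emit neighbor 5.
Step 10: leaves = {5,11}. Remove smallest leaf 5, emit neighbor 12.
Done: 2 vertices remain (11, 12). Sequence = [8 4 7 1 12 8 2 8 5 12]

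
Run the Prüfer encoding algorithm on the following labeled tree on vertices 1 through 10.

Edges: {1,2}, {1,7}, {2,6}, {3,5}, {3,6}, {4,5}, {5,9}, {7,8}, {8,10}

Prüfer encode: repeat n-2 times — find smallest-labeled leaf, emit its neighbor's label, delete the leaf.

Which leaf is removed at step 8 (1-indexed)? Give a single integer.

Step 1: current leaves = {4,9,10}. Remove leaf 4 (neighbor: 5).
Step 2: current leaves = {9,10}. Remove leaf 9 (neighbor: 5).
Step 3: current leaves = {5,10}. Remove leaf 5 (neighbor: 3).
Step 4: current leaves = {3,10}. Remove leaf 3 (neighbor: 6).
Step 5: current leaves = {6,10}. Remove leaf 6 (neighbor: 2).
Step 6: current leaves = {2,10}. Remove leaf 2 (neighbor: 1).
Step 7: current leaves = {1,10}. Remove leaf 1 (neighbor: 7).
Step 8: current leaves = {7,10}. Remove leaf 7 (neighbor: 8).

Answer: 7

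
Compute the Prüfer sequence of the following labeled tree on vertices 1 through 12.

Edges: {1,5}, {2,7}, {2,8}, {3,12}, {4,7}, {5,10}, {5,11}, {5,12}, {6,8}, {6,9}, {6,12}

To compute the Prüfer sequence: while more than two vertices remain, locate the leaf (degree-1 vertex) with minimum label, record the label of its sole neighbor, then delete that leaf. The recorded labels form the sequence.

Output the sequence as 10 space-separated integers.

Step 1: leaves = {1,3,4,9,10,11}. Remove smallest leaf 1, emit neighbor 5.
Step 2: leaves = {3,4,9,10,11}. Remove smallest leaf 3, emit neighbor 12.
Step 3: leaves = {4,9,10,11}. Remove smallest leaf 4, emit neighbor 7.
Step 4: leaves = {7,9,10,11}. Remove smallest leaf 7, emit neighbor 2.
Step 5: leaves = {2,9,10,11}. Remove smallest leaf 2, emit neighbor 8.
Step 6: leaves = {8,9,10,11}. Remove smallest leaf 8, emit neighbor 6.
Step 7: leaves = {9,10,11}. Remove smallest leaf 9, emit neighbor 6.
Step 8: leaves = {6,10,11}. Remove smallest leaf 6, emit neighbor 12.
Step 9: leaves = {10,11,12}. Remove smallest leaf 10, emit neighbor 5.
Step 10: leaves = {11,12}. Remove smallest leaf 11, emit neighbor 5.
Done: 2 vertices remain (5, 12). Sequence = [5 12 7 2 8 6 6 12 5 5]

Answer: 5 12 7 2 8 6 6 12 5 5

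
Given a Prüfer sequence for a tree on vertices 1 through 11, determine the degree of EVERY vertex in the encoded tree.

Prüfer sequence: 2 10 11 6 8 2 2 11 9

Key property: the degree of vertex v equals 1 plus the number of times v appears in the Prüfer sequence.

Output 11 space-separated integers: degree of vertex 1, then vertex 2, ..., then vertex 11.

Answer: 1 4 1 1 1 2 1 2 2 2 3

Derivation:
p_1 = 2: count[2] becomes 1
p_2 = 10: count[10] becomes 1
p_3 = 11: count[11] becomes 1
p_4 = 6: count[6] becomes 1
p_5 = 8: count[8] becomes 1
p_6 = 2: count[2] becomes 2
p_7 = 2: count[2] becomes 3
p_8 = 11: count[11] becomes 2
p_9 = 9: count[9] becomes 1
Degrees (1 + count): deg[1]=1+0=1, deg[2]=1+3=4, deg[3]=1+0=1, deg[4]=1+0=1, deg[5]=1+0=1, deg[6]=1+1=2, deg[7]=1+0=1, deg[8]=1+1=2, deg[9]=1+1=2, deg[10]=1+1=2, deg[11]=1+2=3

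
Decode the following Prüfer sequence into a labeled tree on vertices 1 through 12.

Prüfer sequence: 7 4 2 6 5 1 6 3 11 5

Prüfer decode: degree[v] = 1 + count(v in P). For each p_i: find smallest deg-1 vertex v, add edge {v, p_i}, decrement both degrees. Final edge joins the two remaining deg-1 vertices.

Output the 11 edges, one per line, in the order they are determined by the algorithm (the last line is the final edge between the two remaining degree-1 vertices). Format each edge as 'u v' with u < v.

Initial degrees: {1:2, 2:2, 3:2, 4:2, 5:3, 6:3, 7:2, 8:1, 9:1, 10:1, 11:2, 12:1}
Step 1: smallest deg-1 vertex = 8, p_1 = 7. Add edge {7,8}. Now deg[8]=0, deg[7]=1.
Step 2: smallest deg-1 vertex = 7, p_2 = 4. Add edge {4,7}. Now deg[7]=0, deg[4]=1.
Step 3: smallest deg-1 vertex = 4, p_3 = 2. Add edge {2,4}. Now deg[4]=0, deg[2]=1.
Step 4: smallest deg-1 vertex = 2, p_4 = 6. Add edge {2,6}. Now deg[2]=0, deg[6]=2.
Step 5: smallest deg-1 vertex = 9, p_5 = 5. Add edge {5,9}. Now deg[9]=0, deg[5]=2.
Step 6: smallest deg-1 vertex = 10, p_6 = 1. Add edge {1,10}. Now deg[10]=0, deg[1]=1.
Step 7: smallest deg-1 vertex = 1, p_7 = 6. Add edge {1,6}. Now deg[1]=0, deg[6]=1.
Step 8: smallest deg-1 vertex = 6, p_8 = 3. Add edge {3,6}. Now deg[6]=0, deg[3]=1.
Step 9: smallest deg-1 vertex = 3, p_9 = 11. Add edge {3,11}. Now deg[3]=0, deg[11]=1.
Step 10: smallest deg-1 vertex = 11, p_10 = 5. Add edge {5,11}. Now deg[11]=0, deg[5]=1.
Final: two remaining deg-1 vertices are 5, 12. Add edge {5,12}.

Answer: 7 8
4 7
2 4
2 6
5 9
1 10
1 6
3 6
3 11
5 11
5 12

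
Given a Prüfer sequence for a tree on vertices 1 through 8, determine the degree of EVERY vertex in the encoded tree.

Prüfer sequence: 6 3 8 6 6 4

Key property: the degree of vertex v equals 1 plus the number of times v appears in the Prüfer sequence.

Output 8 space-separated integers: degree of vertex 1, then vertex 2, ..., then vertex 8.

Answer: 1 1 2 2 1 4 1 2

Derivation:
p_1 = 6: count[6] becomes 1
p_2 = 3: count[3] becomes 1
p_3 = 8: count[8] becomes 1
p_4 = 6: count[6] becomes 2
p_5 = 6: count[6] becomes 3
p_6 = 4: count[4] becomes 1
Degrees (1 + count): deg[1]=1+0=1, deg[2]=1+0=1, deg[3]=1+1=2, deg[4]=1+1=2, deg[5]=1+0=1, deg[6]=1+3=4, deg[7]=1+0=1, deg[8]=1+1=2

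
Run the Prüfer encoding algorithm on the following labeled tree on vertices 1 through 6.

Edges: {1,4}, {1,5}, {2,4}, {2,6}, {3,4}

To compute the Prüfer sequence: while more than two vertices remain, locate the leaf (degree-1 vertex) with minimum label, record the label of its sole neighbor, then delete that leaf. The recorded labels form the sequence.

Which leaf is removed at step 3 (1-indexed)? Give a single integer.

Answer: 1

Derivation:
Step 1: current leaves = {3,5,6}. Remove leaf 3 (neighbor: 4).
Step 2: current leaves = {5,6}. Remove leaf 5 (neighbor: 1).
Step 3: current leaves = {1,6}. Remove leaf 1 (neighbor: 4).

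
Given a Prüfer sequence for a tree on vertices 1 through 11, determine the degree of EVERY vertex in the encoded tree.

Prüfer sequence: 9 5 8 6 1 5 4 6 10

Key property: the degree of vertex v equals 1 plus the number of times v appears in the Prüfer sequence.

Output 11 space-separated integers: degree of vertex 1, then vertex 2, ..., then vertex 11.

p_1 = 9: count[9] becomes 1
p_2 = 5: count[5] becomes 1
p_3 = 8: count[8] becomes 1
p_4 = 6: count[6] becomes 1
p_5 = 1: count[1] becomes 1
p_6 = 5: count[5] becomes 2
p_7 = 4: count[4] becomes 1
p_8 = 6: count[6] becomes 2
p_9 = 10: count[10] becomes 1
Degrees (1 + count): deg[1]=1+1=2, deg[2]=1+0=1, deg[3]=1+0=1, deg[4]=1+1=2, deg[5]=1+2=3, deg[6]=1+2=3, deg[7]=1+0=1, deg[8]=1+1=2, deg[9]=1+1=2, deg[10]=1+1=2, deg[11]=1+0=1

Answer: 2 1 1 2 3 3 1 2 2 2 1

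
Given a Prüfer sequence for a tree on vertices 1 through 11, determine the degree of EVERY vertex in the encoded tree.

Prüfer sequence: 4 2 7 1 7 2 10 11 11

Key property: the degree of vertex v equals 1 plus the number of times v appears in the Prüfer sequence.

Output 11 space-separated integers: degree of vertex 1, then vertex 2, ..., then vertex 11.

Answer: 2 3 1 2 1 1 3 1 1 2 3

Derivation:
p_1 = 4: count[4] becomes 1
p_2 = 2: count[2] becomes 1
p_3 = 7: count[7] becomes 1
p_4 = 1: count[1] becomes 1
p_5 = 7: count[7] becomes 2
p_6 = 2: count[2] becomes 2
p_7 = 10: count[10] becomes 1
p_8 = 11: count[11] becomes 1
p_9 = 11: count[11] becomes 2
Degrees (1 + count): deg[1]=1+1=2, deg[2]=1+2=3, deg[3]=1+0=1, deg[4]=1+1=2, deg[5]=1+0=1, deg[6]=1+0=1, deg[7]=1+2=3, deg[8]=1+0=1, deg[9]=1+0=1, deg[10]=1+1=2, deg[11]=1+2=3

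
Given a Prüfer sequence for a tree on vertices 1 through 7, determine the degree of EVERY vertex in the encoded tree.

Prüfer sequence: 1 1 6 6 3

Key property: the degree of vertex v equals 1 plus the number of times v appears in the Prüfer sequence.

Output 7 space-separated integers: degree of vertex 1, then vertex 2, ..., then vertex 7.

Answer: 3 1 2 1 1 3 1

Derivation:
p_1 = 1: count[1] becomes 1
p_2 = 1: count[1] becomes 2
p_3 = 6: count[6] becomes 1
p_4 = 6: count[6] becomes 2
p_5 = 3: count[3] becomes 1
Degrees (1 + count): deg[1]=1+2=3, deg[2]=1+0=1, deg[3]=1+1=2, deg[4]=1+0=1, deg[5]=1+0=1, deg[6]=1+2=3, deg[7]=1+0=1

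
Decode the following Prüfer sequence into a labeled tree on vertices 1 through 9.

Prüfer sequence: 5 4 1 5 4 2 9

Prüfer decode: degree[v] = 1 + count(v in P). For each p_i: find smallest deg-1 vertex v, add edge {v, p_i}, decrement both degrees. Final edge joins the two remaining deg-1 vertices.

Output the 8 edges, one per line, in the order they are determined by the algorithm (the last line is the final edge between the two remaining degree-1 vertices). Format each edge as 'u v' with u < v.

Answer: 3 5
4 6
1 7
1 5
4 5
2 4
2 9
8 9

Derivation:
Initial degrees: {1:2, 2:2, 3:1, 4:3, 5:3, 6:1, 7:1, 8:1, 9:2}
Step 1: smallest deg-1 vertex = 3, p_1 = 5. Add edge {3,5}. Now deg[3]=0, deg[5]=2.
Step 2: smallest deg-1 vertex = 6, p_2 = 4. Add edge {4,6}. Now deg[6]=0, deg[4]=2.
Step 3: smallest deg-1 vertex = 7, p_3 = 1. Add edge {1,7}. Now deg[7]=0, deg[1]=1.
Step 4: smallest deg-1 vertex = 1, p_4 = 5. Add edge {1,5}. Now deg[1]=0, deg[5]=1.
Step 5: smallest deg-1 vertex = 5, p_5 = 4. Add edge {4,5}. Now deg[5]=0, deg[4]=1.
Step 6: smallest deg-1 vertex = 4, p_6 = 2. Add edge {2,4}. Now deg[4]=0, deg[2]=1.
Step 7: smallest deg-1 vertex = 2, p_7 = 9. Add edge {2,9}. Now deg[2]=0, deg[9]=1.
Final: two remaining deg-1 vertices are 8, 9. Add edge {8,9}.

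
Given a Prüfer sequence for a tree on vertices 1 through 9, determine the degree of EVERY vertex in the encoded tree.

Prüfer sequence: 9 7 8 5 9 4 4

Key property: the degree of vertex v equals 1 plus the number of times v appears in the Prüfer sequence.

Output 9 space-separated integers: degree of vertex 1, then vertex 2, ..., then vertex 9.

p_1 = 9: count[9] becomes 1
p_2 = 7: count[7] becomes 1
p_3 = 8: count[8] becomes 1
p_4 = 5: count[5] becomes 1
p_5 = 9: count[9] becomes 2
p_6 = 4: count[4] becomes 1
p_7 = 4: count[4] becomes 2
Degrees (1 + count): deg[1]=1+0=1, deg[2]=1+0=1, deg[3]=1+0=1, deg[4]=1+2=3, deg[5]=1+1=2, deg[6]=1+0=1, deg[7]=1+1=2, deg[8]=1+1=2, deg[9]=1+2=3

Answer: 1 1 1 3 2 1 2 2 3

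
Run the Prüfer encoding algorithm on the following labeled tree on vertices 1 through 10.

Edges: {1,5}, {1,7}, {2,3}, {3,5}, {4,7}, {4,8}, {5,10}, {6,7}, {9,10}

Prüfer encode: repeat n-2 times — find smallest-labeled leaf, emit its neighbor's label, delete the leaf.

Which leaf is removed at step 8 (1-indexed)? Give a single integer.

Step 1: current leaves = {2,6,8,9}. Remove leaf 2 (neighbor: 3).
Step 2: current leaves = {3,6,8,9}. Remove leaf 3 (neighbor: 5).
Step 3: current leaves = {6,8,9}. Remove leaf 6 (neighbor: 7).
Step 4: current leaves = {8,9}. Remove leaf 8 (neighbor: 4).
Step 5: current leaves = {4,9}. Remove leaf 4 (neighbor: 7).
Step 6: current leaves = {7,9}. Remove leaf 7 (neighbor: 1).
Step 7: current leaves = {1,9}. Remove leaf 1 (neighbor: 5).
Step 8: current leaves = {5,9}. Remove leaf 5 (neighbor: 10).

Answer: 5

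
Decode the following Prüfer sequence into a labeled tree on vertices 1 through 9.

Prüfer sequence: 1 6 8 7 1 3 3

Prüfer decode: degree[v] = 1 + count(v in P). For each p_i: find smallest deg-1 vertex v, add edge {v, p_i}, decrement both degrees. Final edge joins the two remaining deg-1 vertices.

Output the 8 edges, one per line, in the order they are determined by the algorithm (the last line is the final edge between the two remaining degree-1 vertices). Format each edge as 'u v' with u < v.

Answer: 1 2
4 6
5 8
6 7
1 7
1 3
3 8
3 9

Derivation:
Initial degrees: {1:3, 2:1, 3:3, 4:1, 5:1, 6:2, 7:2, 8:2, 9:1}
Step 1: smallest deg-1 vertex = 2, p_1 = 1. Add edge {1,2}. Now deg[2]=0, deg[1]=2.
Step 2: smallest deg-1 vertex = 4, p_2 = 6. Add edge {4,6}. Now deg[4]=0, deg[6]=1.
Step 3: smallest deg-1 vertex = 5, p_3 = 8. Add edge {5,8}. Now deg[5]=0, deg[8]=1.
Step 4: smallest deg-1 vertex = 6, p_4 = 7. Add edge {6,7}. Now deg[6]=0, deg[7]=1.
Step 5: smallest deg-1 vertex = 7, p_5 = 1. Add edge {1,7}. Now deg[7]=0, deg[1]=1.
Step 6: smallest deg-1 vertex = 1, p_6 = 3. Add edge {1,3}. Now deg[1]=0, deg[3]=2.
Step 7: smallest deg-1 vertex = 8, p_7 = 3. Add edge {3,8}. Now deg[8]=0, deg[3]=1.
Final: two remaining deg-1 vertices are 3, 9. Add edge {3,9}.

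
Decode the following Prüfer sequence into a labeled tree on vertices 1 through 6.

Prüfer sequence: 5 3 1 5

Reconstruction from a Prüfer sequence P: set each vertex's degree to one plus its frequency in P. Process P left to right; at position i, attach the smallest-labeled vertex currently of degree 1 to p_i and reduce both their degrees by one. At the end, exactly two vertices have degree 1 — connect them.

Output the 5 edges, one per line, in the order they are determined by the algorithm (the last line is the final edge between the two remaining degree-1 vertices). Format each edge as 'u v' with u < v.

Initial degrees: {1:2, 2:1, 3:2, 4:1, 5:3, 6:1}
Step 1: smallest deg-1 vertex = 2, p_1 = 5. Add edge {2,5}. Now deg[2]=0, deg[5]=2.
Step 2: smallest deg-1 vertex = 4, p_2 = 3. Add edge {3,4}. Now deg[4]=0, deg[3]=1.
Step 3: smallest deg-1 vertex = 3, p_3 = 1. Add edge {1,3}. Now deg[3]=0, deg[1]=1.
Step 4: smallest deg-1 vertex = 1, p_4 = 5. Add edge {1,5}. Now deg[1]=0, deg[5]=1.
Final: two remaining deg-1 vertices are 5, 6. Add edge {5,6}.

Answer: 2 5
3 4
1 3
1 5
5 6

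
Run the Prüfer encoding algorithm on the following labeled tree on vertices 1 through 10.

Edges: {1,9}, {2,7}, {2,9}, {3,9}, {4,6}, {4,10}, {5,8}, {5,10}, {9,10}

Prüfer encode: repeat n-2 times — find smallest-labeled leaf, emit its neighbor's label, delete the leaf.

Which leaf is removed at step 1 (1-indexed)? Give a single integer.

Step 1: current leaves = {1,3,6,7,8}. Remove leaf 1 (neighbor: 9).

Answer: 1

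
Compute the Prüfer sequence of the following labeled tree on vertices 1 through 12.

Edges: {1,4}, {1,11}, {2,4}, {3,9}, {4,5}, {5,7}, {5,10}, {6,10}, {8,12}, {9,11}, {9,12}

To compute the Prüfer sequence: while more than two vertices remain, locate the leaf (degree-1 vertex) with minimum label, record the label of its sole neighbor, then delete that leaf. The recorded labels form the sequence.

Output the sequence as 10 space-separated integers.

Answer: 4 9 10 5 12 5 4 1 11 9

Derivation:
Step 1: leaves = {2,3,6,7,8}. Remove smallest leaf 2, emit neighbor 4.
Step 2: leaves = {3,6,7,8}. Remove smallest leaf 3, emit neighbor 9.
Step 3: leaves = {6,7,8}. Remove smallest leaf 6, emit neighbor 10.
Step 4: leaves = {7,8,10}. Remove smallest leaf 7, emit neighbor 5.
Step 5: leaves = {8,10}. Remove smallest leaf 8, emit neighbor 12.
Step 6: leaves = {10,12}. Remove smallest leaf 10, emit neighbor 5.
Step 7: leaves = {5,12}. Remove smallest leaf 5, emit neighbor 4.
Step 8: leaves = {4,12}. Remove smallest leaf 4, emit neighbor 1.
Step 9: leaves = {1,12}. Remove smallest leaf 1, emit neighbor 11.
Step 10: leaves = {11,12}. Remove smallest leaf 11, emit neighbor 9.
Done: 2 vertices remain (9, 12). Sequence = [4 9 10 5 12 5 4 1 11 9]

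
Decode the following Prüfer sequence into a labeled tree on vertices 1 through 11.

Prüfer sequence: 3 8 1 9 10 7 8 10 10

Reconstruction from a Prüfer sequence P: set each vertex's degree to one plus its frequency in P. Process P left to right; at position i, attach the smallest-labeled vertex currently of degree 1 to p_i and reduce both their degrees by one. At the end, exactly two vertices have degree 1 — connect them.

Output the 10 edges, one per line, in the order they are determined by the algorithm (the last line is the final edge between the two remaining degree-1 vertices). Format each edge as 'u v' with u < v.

Initial degrees: {1:2, 2:1, 3:2, 4:1, 5:1, 6:1, 7:2, 8:3, 9:2, 10:4, 11:1}
Step 1: smallest deg-1 vertex = 2, p_1 = 3. Add edge {2,3}. Now deg[2]=0, deg[3]=1.
Step 2: smallest deg-1 vertex = 3, p_2 = 8. Add edge {3,8}. Now deg[3]=0, deg[8]=2.
Step 3: smallest deg-1 vertex = 4, p_3 = 1. Add edge {1,4}. Now deg[4]=0, deg[1]=1.
Step 4: smallest deg-1 vertex = 1, p_4 = 9. Add edge {1,9}. Now deg[1]=0, deg[9]=1.
Step 5: smallest deg-1 vertex = 5, p_5 = 10. Add edge {5,10}. Now deg[5]=0, deg[10]=3.
Step 6: smallest deg-1 vertex = 6, p_6 = 7. Add edge {6,7}. Now deg[6]=0, deg[7]=1.
Step 7: smallest deg-1 vertex = 7, p_7 = 8. Add edge {7,8}. Now deg[7]=0, deg[8]=1.
Step 8: smallest deg-1 vertex = 8, p_8 = 10. Add edge {8,10}. Now deg[8]=0, deg[10]=2.
Step 9: smallest deg-1 vertex = 9, p_9 = 10. Add edge {9,10}. Now deg[9]=0, deg[10]=1.
Final: two remaining deg-1 vertices are 10, 11. Add edge {10,11}.

Answer: 2 3
3 8
1 4
1 9
5 10
6 7
7 8
8 10
9 10
10 11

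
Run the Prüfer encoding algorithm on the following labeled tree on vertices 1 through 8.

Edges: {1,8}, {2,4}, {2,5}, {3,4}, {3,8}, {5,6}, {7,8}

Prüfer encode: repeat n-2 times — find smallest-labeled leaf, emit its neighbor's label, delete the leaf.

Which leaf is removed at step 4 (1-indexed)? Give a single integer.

Step 1: current leaves = {1,6,7}. Remove leaf 1 (neighbor: 8).
Step 2: current leaves = {6,7}. Remove leaf 6 (neighbor: 5).
Step 3: current leaves = {5,7}. Remove leaf 5 (neighbor: 2).
Step 4: current leaves = {2,7}. Remove leaf 2 (neighbor: 4).

Answer: 2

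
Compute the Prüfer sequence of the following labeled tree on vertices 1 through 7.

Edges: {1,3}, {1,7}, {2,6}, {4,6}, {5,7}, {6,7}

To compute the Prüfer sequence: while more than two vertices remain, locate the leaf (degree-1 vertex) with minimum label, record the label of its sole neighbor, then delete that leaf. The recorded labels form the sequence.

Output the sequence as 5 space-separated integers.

Answer: 6 1 7 6 7

Derivation:
Step 1: leaves = {2,3,4,5}. Remove smallest leaf 2, emit neighbor 6.
Step 2: leaves = {3,4,5}. Remove smallest leaf 3, emit neighbor 1.
Step 3: leaves = {1,4,5}. Remove smallest leaf 1, emit neighbor 7.
Step 4: leaves = {4,5}. Remove smallest leaf 4, emit neighbor 6.
Step 5: leaves = {5,6}. Remove smallest leaf 5, emit neighbor 7.
Done: 2 vertices remain (6, 7). Sequence = [6 1 7 6 7]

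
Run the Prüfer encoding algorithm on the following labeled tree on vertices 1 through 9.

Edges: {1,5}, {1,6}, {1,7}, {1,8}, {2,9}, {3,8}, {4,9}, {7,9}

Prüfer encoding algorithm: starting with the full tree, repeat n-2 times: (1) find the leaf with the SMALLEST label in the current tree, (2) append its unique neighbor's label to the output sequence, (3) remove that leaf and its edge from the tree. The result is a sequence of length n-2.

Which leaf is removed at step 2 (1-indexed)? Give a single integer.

Step 1: current leaves = {2,3,4,5,6}. Remove leaf 2 (neighbor: 9).
Step 2: current leaves = {3,4,5,6}. Remove leaf 3 (neighbor: 8).

Answer: 3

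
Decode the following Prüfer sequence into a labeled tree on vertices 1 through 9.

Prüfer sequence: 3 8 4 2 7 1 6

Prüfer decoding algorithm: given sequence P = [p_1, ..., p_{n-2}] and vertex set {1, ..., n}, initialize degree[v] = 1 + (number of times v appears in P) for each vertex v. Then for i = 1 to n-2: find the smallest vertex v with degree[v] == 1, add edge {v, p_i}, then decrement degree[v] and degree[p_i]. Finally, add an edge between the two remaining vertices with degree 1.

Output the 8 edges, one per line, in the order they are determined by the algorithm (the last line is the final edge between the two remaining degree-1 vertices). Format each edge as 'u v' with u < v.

Initial degrees: {1:2, 2:2, 3:2, 4:2, 5:1, 6:2, 7:2, 8:2, 9:1}
Step 1: smallest deg-1 vertex = 5, p_1 = 3. Add edge {3,5}. Now deg[5]=0, deg[3]=1.
Step 2: smallest deg-1 vertex = 3, p_2 = 8. Add edge {3,8}. Now deg[3]=0, deg[8]=1.
Step 3: smallest deg-1 vertex = 8, p_3 = 4. Add edge {4,8}. Now deg[8]=0, deg[4]=1.
Step 4: smallest deg-1 vertex = 4, p_4 = 2. Add edge {2,4}. Now deg[4]=0, deg[2]=1.
Step 5: smallest deg-1 vertex = 2, p_5 = 7. Add edge {2,7}. Now deg[2]=0, deg[7]=1.
Step 6: smallest deg-1 vertex = 7, p_6 = 1. Add edge {1,7}. Now deg[7]=0, deg[1]=1.
Step 7: smallest deg-1 vertex = 1, p_7 = 6. Add edge {1,6}. Now deg[1]=0, deg[6]=1.
Final: two remaining deg-1 vertices are 6, 9. Add edge {6,9}.

Answer: 3 5
3 8
4 8
2 4
2 7
1 7
1 6
6 9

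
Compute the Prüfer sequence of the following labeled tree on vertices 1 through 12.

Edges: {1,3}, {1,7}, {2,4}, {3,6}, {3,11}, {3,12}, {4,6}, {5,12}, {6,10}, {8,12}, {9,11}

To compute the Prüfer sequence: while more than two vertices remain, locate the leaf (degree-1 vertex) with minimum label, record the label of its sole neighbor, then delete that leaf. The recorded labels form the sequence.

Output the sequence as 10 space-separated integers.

Answer: 4 6 12 1 3 12 11 6 3 3

Derivation:
Step 1: leaves = {2,5,7,8,9,10}. Remove smallest leaf 2, emit neighbor 4.
Step 2: leaves = {4,5,7,8,9,10}. Remove smallest leaf 4, emit neighbor 6.
Step 3: leaves = {5,7,8,9,10}. Remove smallest leaf 5, emit neighbor 12.
Step 4: leaves = {7,8,9,10}. Remove smallest leaf 7, emit neighbor 1.
Step 5: leaves = {1,8,9,10}. Remove smallest leaf 1, emit neighbor 3.
Step 6: leaves = {8,9,10}. Remove smallest leaf 8, emit neighbor 12.
Step 7: leaves = {9,10,12}. Remove smallest leaf 9, emit neighbor 11.
Step 8: leaves = {10,11,12}. Remove smallest leaf 10, emit neighbor 6.
Step 9: leaves = {6,11,12}. Remove smallest leaf 6, emit neighbor 3.
Step 10: leaves = {11,12}. Remove smallest leaf 11, emit neighbor 3.
Done: 2 vertices remain (3, 12). Sequence = [4 6 12 1 3 12 11 6 3 3]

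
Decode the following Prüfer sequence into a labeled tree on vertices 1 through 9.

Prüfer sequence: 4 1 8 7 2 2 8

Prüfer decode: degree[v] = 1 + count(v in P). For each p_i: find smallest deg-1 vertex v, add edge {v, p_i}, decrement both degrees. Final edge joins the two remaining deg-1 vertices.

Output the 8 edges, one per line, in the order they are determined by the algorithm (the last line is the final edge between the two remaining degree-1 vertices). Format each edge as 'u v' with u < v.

Answer: 3 4
1 4
1 8
5 7
2 6
2 7
2 8
8 9

Derivation:
Initial degrees: {1:2, 2:3, 3:1, 4:2, 5:1, 6:1, 7:2, 8:3, 9:1}
Step 1: smallest deg-1 vertex = 3, p_1 = 4. Add edge {3,4}. Now deg[3]=0, deg[4]=1.
Step 2: smallest deg-1 vertex = 4, p_2 = 1. Add edge {1,4}. Now deg[4]=0, deg[1]=1.
Step 3: smallest deg-1 vertex = 1, p_3 = 8. Add edge {1,8}. Now deg[1]=0, deg[8]=2.
Step 4: smallest deg-1 vertex = 5, p_4 = 7. Add edge {5,7}. Now deg[5]=0, deg[7]=1.
Step 5: smallest deg-1 vertex = 6, p_5 = 2. Add edge {2,6}. Now deg[6]=0, deg[2]=2.
Step 6: smallest deg-1 vertex = 7, p_6 = 2. Add edge {2,7}. Now deg[7]=0, deg[2]=1.
Step 7: smallest deg-1 vertex = 2, p_7 = 8. Add edge {2,8}. Now deg[2]=0, deg[8]=1.
Final: two remaining deg-1 vertices are 8, 9. Add edge {8,9}.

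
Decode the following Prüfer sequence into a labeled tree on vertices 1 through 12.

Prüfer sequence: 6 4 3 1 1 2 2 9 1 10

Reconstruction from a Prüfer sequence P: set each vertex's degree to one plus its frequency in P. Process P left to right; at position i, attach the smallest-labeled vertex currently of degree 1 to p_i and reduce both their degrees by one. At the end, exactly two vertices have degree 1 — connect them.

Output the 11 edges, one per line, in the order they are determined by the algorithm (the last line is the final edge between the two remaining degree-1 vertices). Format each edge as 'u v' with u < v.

Answer: 5 6
4 6
3 4
1 3
1 7
2 8
2 11
2 9
1 9
1 10
10 12

Derivation:
Initial degrees: {1:4, 2:3, 3:2, 4:2, 5:1, 6:2, 7:1, 8:1, 9:2, 10:2, 11:1, 12:1}
Step 1: smallest deg-1 vertex = 5, p_1 = 6. Add edge {5,6}. Now deg[5]=0, deg[6]=1.
Step 2: smallest deg-1 vertex = 6, p_2 = 4. Add edge {4,6}. Now deg[6]=0, deg[4]=1.
Step 3: smallest deg-1 vertex = 4, p_3 = 3. Add edge {3,4}. Now deg[4]=0, deg[3]=1.
Step 4: smallest deg-1 vertex = 3, p_4 = 1. Add edge {1,3}. Now deg[3]=0, deg[1]=3.
Step 5: smallest deg-1 vertex = 7, p_5 = 1. Add edge {1,7}. Now deg[7]=0, deg[1]=2.
Step 6: smallest deg-1 vertex = 8, p_6 = 2. Add edge {2,8}. Now deg[8]=0, deg[2]=2.
Step 7: smallest deg-1 vertex = 11, p_7 = 2. Add edge {2,11}. Now deg[11]=0, deg[2]=1.
Step 8: smallest deg-1 vertex = 2, p_8 = 9. Add edge {2,9}. Now deg[2]=0, deg[9]=1.
Step 9: smallest deg-1 vertex = 9, p_9 = 1. Add edge {1,9}. Now deg[9]=0, deg[1]=1.
Step 10: smallest deg-1 vertex = 1, p_10 = 10. Add edge {1,10}. Now deg[1]=0, deg[10]=1.
Final: two remaining deg-1 vertices are 10, 12. Add edge {10,12}.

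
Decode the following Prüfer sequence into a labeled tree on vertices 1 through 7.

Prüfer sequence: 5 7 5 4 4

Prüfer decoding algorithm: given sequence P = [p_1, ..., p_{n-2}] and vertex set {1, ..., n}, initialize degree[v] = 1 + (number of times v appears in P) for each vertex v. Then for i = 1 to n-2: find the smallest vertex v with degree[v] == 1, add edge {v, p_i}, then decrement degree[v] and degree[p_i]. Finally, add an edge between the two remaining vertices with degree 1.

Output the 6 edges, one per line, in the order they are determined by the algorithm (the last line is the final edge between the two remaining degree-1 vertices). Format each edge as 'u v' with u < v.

Initial degrees: {1:1, 2:1, 3:1, 4:3, 5:3, 6:1, 7:2}
Step 1: smallest deg-1 vertex = 1, p_1 = 5. Add edge {1,5}. Now deg[1]=0, deg[5]=2.
Step 2: smallest deg-1 vertex = 2, p_2 = 7. Add edge {2,7}. Now deg[2]=0, deg[7]=1.
Step 3: smallest deg-1 vertex = 3, p_3 = 5. Add edge {3,5}. Now deg[3]=0, deg[5]=1.
Step 4: smallest deg-1 vertex = 5, p_4 = 4. Add edge {4,5}. Now deg[5]=0, deg[4]=2.
Step 5: smallest deg-1 vertex = 6, p_5 = 4. Add edge {4,6}. Now deg[6]=0, deg[4]=1.
Final: two remaining deg-1 vertices are 4, 7. Add edge {4,7}.

Answer: 1 5
2 7
3 5
4 5
4 6
4 7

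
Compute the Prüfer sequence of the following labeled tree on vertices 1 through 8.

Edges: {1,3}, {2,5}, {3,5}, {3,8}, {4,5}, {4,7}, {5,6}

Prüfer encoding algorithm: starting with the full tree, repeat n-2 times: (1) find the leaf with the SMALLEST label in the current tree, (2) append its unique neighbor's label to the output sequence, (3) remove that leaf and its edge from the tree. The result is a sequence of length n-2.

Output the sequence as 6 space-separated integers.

Answer: 3 5 5 4 5 3

Derivation:
Step 1: leaves = {1,2,6,7,8}. Remove smallest leaf 1, emit neighbor 3.
Step 2: leaves = {2,6,7,8}. Remove smallest leaf 2, emit neighbor 5.
Step 3: leaves = {6,7,8}. Remove smallest leaf 6, emit neighbor 5.
Step 4: leaves = {7,8}. Remove smallest leaf 7, emit neighbor 4.
Step 5: leaves = {4,8}. Remove smallest leaf 4, emit neighbor 5.
Step 6: leaves = {5,8}. Remove smallest leaf 5, emit neighbor 3.
Done: 2 vertices remain (3, 8). Sequence = [3 5 5 4 5 3]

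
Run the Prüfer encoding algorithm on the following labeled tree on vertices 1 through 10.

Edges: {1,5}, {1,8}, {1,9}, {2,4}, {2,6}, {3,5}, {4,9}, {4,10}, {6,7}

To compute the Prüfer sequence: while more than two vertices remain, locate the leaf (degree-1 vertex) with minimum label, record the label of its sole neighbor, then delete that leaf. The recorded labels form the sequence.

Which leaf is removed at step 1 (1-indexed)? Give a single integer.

Step 1: current leaves = {3,7,8,10}. Remove leaf 3 (neighbor: 5).

Answer: 3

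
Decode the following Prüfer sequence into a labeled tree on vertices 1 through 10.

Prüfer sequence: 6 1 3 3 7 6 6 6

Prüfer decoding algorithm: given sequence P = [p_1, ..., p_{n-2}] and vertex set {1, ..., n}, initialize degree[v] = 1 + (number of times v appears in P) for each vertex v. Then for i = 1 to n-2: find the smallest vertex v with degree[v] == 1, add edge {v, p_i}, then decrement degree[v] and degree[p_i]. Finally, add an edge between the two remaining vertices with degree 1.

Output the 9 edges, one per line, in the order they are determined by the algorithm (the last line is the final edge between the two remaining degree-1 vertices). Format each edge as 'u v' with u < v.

Answer: 2 6
1 4
1 3
3 5
3 7
6 7
6 8
6 9
6 10

Derivation:
Initial degrees: {1:2, 2:1, 3:3, 4:1, 5:1, 6:5, 7:2, 8:1, 9:1, 10:1}
Step 1: smallest deg-1 vertex = 2, p_1 = 6. Add edge {2,6}. Now deg[2]=0, deg[6]=4.
Step 2: smallest deg-1 vertex = 4, p_2 = 1. Add edge {1,4}. Now deg[4]=0, deg[1]=1.
Step 3: smallest deg-1 vertex = 1, p_3 = 3. Add edge {1,3}. Now deg[1]=0, deg[3]=2.
Step 4: smallest deg-1 vertex = 5, p_4 = 3. Add edge {3,5}. Now deg[5]=0, deg[3]=1.
Step 5: smallest deg-1 vertex = 3, p_5 = 7. Add edge {3,7}. Now deg[3]=0, deg[7]=1.
Step 6: smallest deg-1 vertex = 7, p_6 = 6. Add edge {6,7}. Now deg[7]=0, deg[6]=3.
Step 7: smallest deg-1 vertex = 8, p_7 = 6. Add edge {6,8}. Now deg[8]=0, deg[6]=2.
Step 8: smallest deg-1 vertex = 9, p_8 = 6. Add edge {6,9}. Now deg[9]=0, deg[6]=1.
Final: two remaining deg-1 vertices are 6, 10. Add edge {6,10}.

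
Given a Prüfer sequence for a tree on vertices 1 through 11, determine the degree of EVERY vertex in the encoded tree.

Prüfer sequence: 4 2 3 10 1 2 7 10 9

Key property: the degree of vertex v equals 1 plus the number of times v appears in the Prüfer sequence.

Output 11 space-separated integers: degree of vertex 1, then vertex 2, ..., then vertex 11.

Answer: 2 3 2 2 1 1 2 1 2 3 1

Derivation:
p_1 = 4: count[4] becomes 1
p_2 = 2: count[2] becomes 1
p_3 = 3: count[3] becomes 1
p_4 = 10: count[10] becomes 1
p_5 = 1: count[1] becomes 1
p_6 = 2: count[2] becomes 2
p_7 = 7: count[7] becomes 1
p_8 = 10: count[10] becomes 2
p_9 = 9: count[9] becomes 1
Degrees (1 + count): deg[1]=1+1=2, deg[2]=1+2=3, deg[3]=1+1=2, deg[4]=1+1=2, deg[5]=1+0=1, deg[6]=1+0=1, deg[7]=1+1=2, deg[8]=1+0=1, deg[9]=1+1=2, deg[10]=1+2=3, deg[11]=1+0=1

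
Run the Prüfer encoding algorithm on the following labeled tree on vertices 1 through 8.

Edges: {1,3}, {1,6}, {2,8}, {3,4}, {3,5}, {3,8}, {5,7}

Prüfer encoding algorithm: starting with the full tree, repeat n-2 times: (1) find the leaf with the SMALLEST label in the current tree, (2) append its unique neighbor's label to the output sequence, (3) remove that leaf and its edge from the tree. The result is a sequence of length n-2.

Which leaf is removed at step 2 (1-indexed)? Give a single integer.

Answer: 4

Derivation:
Step 1: current leaves = {2,4,6,7}. Remove leaf 2 (neighbor: 8).
Step 2: current leaves = {4,6,7,8}. Remove leaf 4 (neighbor: 3).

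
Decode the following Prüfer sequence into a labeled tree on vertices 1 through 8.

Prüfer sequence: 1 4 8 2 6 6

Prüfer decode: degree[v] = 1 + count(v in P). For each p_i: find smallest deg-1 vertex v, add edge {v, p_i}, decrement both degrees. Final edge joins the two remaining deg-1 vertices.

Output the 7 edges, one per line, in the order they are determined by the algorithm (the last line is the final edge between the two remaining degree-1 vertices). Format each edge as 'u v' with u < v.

Initial degrees: {1:2, 2:2, 3:1, 4:2, 5:1, 6:3, 7:1, 8:2}
Step 1: smallest deg-1 vertex = 3, p_1 = 1. Add edge {1,3}. Now deg[3]=0, deg[1]=1.
Step 2: smallest deg-1 vertex = 1, p_2 = 4. Add edge {1,4}. Now deg[1]=0, deg[4]=1.
Step 3: smallest deg-1 vertex = 4, p_3 = 8. Add edge {4,8}. Now deg[4]=0, deg[8]=1.
Step 4: smallest deg-1 vertex = 5, p_4 = 2. Add edge {2,5}. Now deg[5]=0, deg[2]=1.
Step 5: smallest deg-1 vertex = 2, p_5 = 6. Add edge {2,6}. Now deg[2]=0, deg[6]=2.
Step 6: smallest deg-1 vertex = 7, p_6 = 6. Add edge {6,7}. Now deg[7]=0, deg[6]=1.
Final: two remaining deg-1 vertices are 6, 8. Add edge {6,8}.

Answer: 1 3
1 4
4 8
2 5
2 6
6 7
6 8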